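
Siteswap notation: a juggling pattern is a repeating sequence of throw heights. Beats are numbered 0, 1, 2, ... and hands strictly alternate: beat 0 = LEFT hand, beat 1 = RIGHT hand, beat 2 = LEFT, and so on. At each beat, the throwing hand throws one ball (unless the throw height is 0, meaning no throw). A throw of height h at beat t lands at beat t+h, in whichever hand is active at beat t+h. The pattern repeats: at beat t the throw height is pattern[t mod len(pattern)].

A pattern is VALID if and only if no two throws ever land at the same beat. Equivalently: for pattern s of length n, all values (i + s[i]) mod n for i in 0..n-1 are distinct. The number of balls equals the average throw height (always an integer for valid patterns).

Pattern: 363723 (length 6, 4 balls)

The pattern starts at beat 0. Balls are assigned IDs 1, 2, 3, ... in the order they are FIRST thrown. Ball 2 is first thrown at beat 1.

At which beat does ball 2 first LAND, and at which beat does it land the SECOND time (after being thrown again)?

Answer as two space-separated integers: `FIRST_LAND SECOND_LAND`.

Answer: 7 13

Derivation:
Beat 0 (L): throw ball1 h=3 -> lands@3:R; in-air after throw: [b1@3:R]
Beat 1 (R): throw ball2 h=6 -> lands@7:R; in-air after throw: [b1@3:R b2@7:R]
Beat 2 (L): throw ball3 h=3 -> lands@5:R; in-air after throw: [b1@3:R b3@5:R b2@7:R]
Beat 3 (R): throw ball1 h=7 -> lands@10:L; in-air after throw: [b3@5:R b2@7:R b1@10:L]
Beat 4 (L): throw ball4 h=2 -> lands@6:L; in-air after throw: [b3@5:R b4@6:L b2@7:R b1@10:L]
Beat 5 (R): throw ball3 h=3 -> lands@8:L; in-air after throw: [b4@6:L b2@7:R b3@8:L b1@10:L]
Beat 6 (L): throw ball4 h=3 -> lands@9:R; in-air after throw: [b2@7:R b3@8:L b4@9:R b1@10:L]
Beat 7 (R): throw ball2 h=6 -> lands@13:R; in-air after throw: [b3@8:L b4@9:R b1@10:L b2@13:R]
Beat 8 (L): throw ball3 h=3 -> lands@11:R; in-air after throw: [b4@9:R b1@10:L b3@11:R b2@13:R]
Beat 9 (R): throw ball4 h=7 -> lands@16:L; in-air after throw: [b1@10:L b3@11:R b2@13:R b4@16:L]
Beat 10 (L): throw ball1 h=2 -> lands@12:L; in-air after throw: [b3@11:R b1@12:L b2@13:R b4@16:L]
Beat 11 (R): throw ball3 h=3 -> lands@14:L; in-air after throw: [b1@12:L b2@13:R b3@14:L b4@16:L]
Beat 12 (L): throw ball1 h=3 -> lands@15:R; in-air after throw: [b2@13:R b3@14:L b1@15:R b4@16:L]
Beat 13 (R): throw ball2 h=6 -> lands@19:R; in-air after throw: [b3@14:L b1@15:R b4@16:L b2@19:R]
Ball 2: thrown@1 h=6 -> first land @7; rethrown@7 h=6 -> second land @13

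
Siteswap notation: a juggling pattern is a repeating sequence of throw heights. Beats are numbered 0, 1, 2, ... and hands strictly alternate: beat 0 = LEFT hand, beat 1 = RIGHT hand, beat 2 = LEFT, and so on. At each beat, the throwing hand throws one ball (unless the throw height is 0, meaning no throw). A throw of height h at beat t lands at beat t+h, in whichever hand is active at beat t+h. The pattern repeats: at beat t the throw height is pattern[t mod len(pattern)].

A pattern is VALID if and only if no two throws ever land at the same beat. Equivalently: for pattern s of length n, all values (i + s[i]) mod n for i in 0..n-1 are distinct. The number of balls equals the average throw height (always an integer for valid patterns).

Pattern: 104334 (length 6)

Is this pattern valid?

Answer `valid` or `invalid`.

Answer: invalid

Derivation:
i=0: (i + s[i]) mod n = (0 + 1) mod 6 = 1
i=1: (i + s[i]) mod n = (1 + 0) mod 6 = 1
i=2: (i + s[i]) mod n = (2 + 4) mod 6 = 0
i=3: (i + s[i]) mod n = (3 + 3) mod 6 = 0
i=4: (i + s[i]) mod n = (4 + 3) mod 6 = 1
i=5: (i + s[i]) mod n = (5 + 4) mod 6 = 3
Residues: [1, 1, 0, 0, 1, 3], distinct: False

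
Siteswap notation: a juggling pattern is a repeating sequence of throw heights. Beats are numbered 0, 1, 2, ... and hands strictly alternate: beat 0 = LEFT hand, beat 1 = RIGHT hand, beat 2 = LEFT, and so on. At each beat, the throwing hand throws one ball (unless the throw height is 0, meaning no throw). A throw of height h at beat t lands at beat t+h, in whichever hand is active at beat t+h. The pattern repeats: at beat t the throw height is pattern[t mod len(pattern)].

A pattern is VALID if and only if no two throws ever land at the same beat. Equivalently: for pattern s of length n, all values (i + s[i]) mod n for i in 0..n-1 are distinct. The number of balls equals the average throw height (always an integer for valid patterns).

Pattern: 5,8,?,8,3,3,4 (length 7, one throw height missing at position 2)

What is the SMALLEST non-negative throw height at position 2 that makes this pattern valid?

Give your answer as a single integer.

i=0: (0 + 5) mod 7 = 5
i=1: (1 + 8) mod 7 = 2
i=2: s[i]=? (unknown)
i=3: (3 + 8) mod 7 = 4
i=4: (4 + 3) mod 7 = 0
i=5: (5 + 3) mod 7 = 1
i=6: (6 + 4) mod 7 = 3
Known residues: [0, 1, 2, 3, 4, 5]; need a permutation of 0..6, so missing residue r = 6
Need (2 + s) mod 7 = 6; smallest s = (6 - 2) mod 7 = 4

Answer: 4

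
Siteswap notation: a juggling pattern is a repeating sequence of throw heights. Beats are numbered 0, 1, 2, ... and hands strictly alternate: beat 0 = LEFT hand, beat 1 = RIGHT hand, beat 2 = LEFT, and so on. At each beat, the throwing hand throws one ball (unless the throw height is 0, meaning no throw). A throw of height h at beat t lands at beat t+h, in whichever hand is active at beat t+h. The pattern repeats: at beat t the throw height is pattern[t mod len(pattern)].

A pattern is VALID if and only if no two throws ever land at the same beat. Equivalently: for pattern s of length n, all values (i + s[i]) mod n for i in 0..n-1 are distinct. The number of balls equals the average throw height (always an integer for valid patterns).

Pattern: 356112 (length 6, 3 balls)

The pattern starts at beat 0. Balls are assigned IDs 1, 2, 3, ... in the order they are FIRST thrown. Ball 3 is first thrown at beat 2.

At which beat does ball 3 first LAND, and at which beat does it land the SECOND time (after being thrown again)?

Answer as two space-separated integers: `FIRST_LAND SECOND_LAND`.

Answer: 8 14

Derivation:
Beat 0 (L): throw ball1 h=3 -> lands@3:R; in-air after throw: [b1@3:R]
Beat 1 (R): throw ball2 h=5 -> lands@6:L; in-air after throw: [b1@3:R b2@6:L]
Beat 2 (L): throw ball3 h=6 -> lands@8:L; in-air after throw: [b1@3:R b2@6:L b3@8:L]
Beat 3 (R): throw ball1 h=1 -> lands@4:L; in-air after throw: [b1@4:L b2@6:L b3@8:L]
Beat 4 (L): throw ball1 h=1 -> lands@5:R; in-air after throw: [b1@5:R b2@6:L b3@8:L]
Beat 5 (R): throw ball1 h=2 -> lands@7:R; in-air after throw: [b2@6:L b1@7:R b3@8:L]
Beat 6 (L): throw ball2 h=3 -> lands@9:R; in-air after throw: [b1@7:R b3@8:L b2@9:R]
Beat 7 (R): throw ball1 h=5 -> lands@12:L; in-air after throw: [b3@8:L b2@9:R b1@12:L]
Beat 8 (L): throw ball3 h=6 -> lands@14:L; in-air after throw: [b2@9:R b1@12:L b3@14:L]
Beat 9 (R): throw ball2 h=1 -> lands@10:L; in-air after throw: [b2@10:L b1@12:L b3@14:L]
Beat 10 (L): throw ball2 h=1 -> lands@11:R; in-air after throw: [b2@11:R b1@12:L b3@14:L]
Beat 11 (R): throw ball2 h=2 -> lands@13:R; in-air after throw: [b1@12:L b2@13:R b3@14:L]
Ball 3: thrown@2 h=6 -> first land @8; rethrown@8 h=6 -> second land @14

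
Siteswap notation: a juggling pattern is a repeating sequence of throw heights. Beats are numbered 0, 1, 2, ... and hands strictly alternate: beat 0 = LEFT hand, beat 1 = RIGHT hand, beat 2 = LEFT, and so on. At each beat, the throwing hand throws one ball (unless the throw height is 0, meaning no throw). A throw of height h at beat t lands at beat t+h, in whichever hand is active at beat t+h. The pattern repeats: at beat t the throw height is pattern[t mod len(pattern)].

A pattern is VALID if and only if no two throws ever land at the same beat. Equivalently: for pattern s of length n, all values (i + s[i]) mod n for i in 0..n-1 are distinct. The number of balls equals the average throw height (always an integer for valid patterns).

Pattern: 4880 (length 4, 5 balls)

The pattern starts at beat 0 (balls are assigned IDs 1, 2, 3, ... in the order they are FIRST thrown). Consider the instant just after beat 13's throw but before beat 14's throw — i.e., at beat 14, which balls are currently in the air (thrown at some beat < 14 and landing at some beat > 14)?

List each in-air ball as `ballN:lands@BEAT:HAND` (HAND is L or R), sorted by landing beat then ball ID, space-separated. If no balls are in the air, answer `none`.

Beat 0 (L): throw ball1 h=4 -> lands@4:L; in-air after throw: [b1@4:L]
Beat 1 (R): throw ball2 h=8 -> lands@9:R; in-air after throw: [b1@4:L b2@9:R]
Beat 2 (L): throw ball3 h=8 -> lands@10:L; in-air after throw: [b1@4:L b2@9:R b3@10:L]
Beat 4 (L): throw ball1 h=4 -> lands@8:L; in-air after throw: [b1@8:L b2@9:R b3@10:L]
Beat 5 (R): throw ball4 h=8 -> lands@13:R; in-air after throw: [b1@8:L b2@9:R b3@10:L b4@13:R]
Beat 6 (L): throw ball5 h=8 -> lands@14:L; in-air after throw: [b1@8:L b2@9:R b3@10:L b4@13:R b5@14:L]
Beat 8 (L): throw ball1 h=4 -> lands@12:L; in-air after throw: [b2@9:R b3@10:L b1@12:L b4@13:R b5@14:L]
Beat 9 (R): throw ball2 h=8 -> lands@17:R; in-air after throw: [b3@10:L b1@12:L b4@13:R b5@14:L b2@17:R]
Beat 10 (L): throw ball3 h=8 -> lands@18:L; in-air after throw: [b1@12:L b4@13:R b5@14:L b2@17:R b3@18:L]
Beat 12 (L): throw ball1 h=4 -> lands@16:L; in-air after throw: [b4@13:R b5@14:L b1@16:L b2@17:R b3@18:L]
Beat 13 (R): throw ball4 h=8 -> lands@21:R; in-air after throw: [b5@14:L b1@16:L b2@17:R b3@18:L b4@21:R]
Beat 14 (L): throw ball5 h=8 -> lands@22:L; in-air after throw: [b1@16:L b2@17:R b3@18:L b4@21:R b5@22:L]

Answer: ball1:lands@16:L ball2:lands@17:R ball3:lands@18:L ball4:lands@21:R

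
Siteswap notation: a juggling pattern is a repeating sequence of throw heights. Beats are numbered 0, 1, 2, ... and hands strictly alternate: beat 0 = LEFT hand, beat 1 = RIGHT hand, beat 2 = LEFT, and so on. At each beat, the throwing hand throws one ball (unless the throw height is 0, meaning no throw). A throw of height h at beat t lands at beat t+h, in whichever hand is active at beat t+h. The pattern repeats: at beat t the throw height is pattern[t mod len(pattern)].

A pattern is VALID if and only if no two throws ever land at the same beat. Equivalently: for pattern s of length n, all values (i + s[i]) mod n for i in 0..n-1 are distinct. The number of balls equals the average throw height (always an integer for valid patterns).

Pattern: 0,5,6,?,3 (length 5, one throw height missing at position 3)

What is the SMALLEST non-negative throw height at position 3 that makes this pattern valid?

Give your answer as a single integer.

i=0: (0 + 0) mod 5 = 0
i=1: (1 + 5) mod 5 = 1
i=2: (2 + 6) mod 5 = 3
i=3: s[i]=? (unknown)
i=4: (4 + 3) mod 5 = 2
Known residues: [0, 1, 2, 3]; need a permutation of 0..4, so missing residue r = 4
Need (3 + s) mod 5 = 4; smallest s = (4 - 3) mod 5 = 1

Answer: 1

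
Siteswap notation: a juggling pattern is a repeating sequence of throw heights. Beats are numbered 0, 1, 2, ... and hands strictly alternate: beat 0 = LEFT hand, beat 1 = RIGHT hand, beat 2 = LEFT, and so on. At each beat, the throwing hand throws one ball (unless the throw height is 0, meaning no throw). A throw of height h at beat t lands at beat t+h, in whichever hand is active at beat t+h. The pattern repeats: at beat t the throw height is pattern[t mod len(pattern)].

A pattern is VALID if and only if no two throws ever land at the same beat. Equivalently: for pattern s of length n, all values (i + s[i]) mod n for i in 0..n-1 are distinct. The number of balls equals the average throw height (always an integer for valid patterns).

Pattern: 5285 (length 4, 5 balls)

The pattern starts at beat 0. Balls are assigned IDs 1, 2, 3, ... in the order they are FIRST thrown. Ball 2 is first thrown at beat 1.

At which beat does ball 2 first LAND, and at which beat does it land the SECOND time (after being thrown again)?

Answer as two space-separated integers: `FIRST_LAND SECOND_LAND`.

Answer: 3 8

Derivation:
Beat 0 (L): throw ball1 h=5 -> lands@5:R; in-air after throw: [b1@5:R]
Beat 1 (R): throw ball2 h=2 -> lands@3:R; in-air after throw: [b2@3:R b1@5:R]
Beat 2 (L): throw ball3 h=8 -> lands@10:L; in-air after throw: [b2@3:R b1@5:R b3@10:L]
Beat 3 (R): throw ball2 h=5 -> lands@8:L; in-air after throw: [b1@5:R b2@8:L b3@10:L]
Beat 4 (L): throw ball4 h=5 -> lands@9:R; in-air after throw: [b1@5:R b2@8:L b4@9:R b3@10:L]
Beat 5 (R): throw ball1 h=2 -> lands@7:R; in-air after throw: [b1@7:R b2@8:L b4@9:R b3@10:L]
Beat 6 (L): throw ball5 h=8 -> lands@14:L; in-air after throw: [b1@7:R b2@8:L b4@9:R b3@10:L b5@14:L]
Beat 7 (R): throw ball1 h=5 -> lands@12:L; in-air after throw: [b2@8:L b4@9:R b3@10:L b1@12:L b5@14:L]
Beat 8 (L): throw ball2 h=5 -> lands@13:R; in-air after throw: [b4@9:R b3@10:L b1@12:L b2@13:R b5@14:L]
Ball 2: thrown@1 h=2 -> first land @3; rethrown@3 h=5 -> second land @8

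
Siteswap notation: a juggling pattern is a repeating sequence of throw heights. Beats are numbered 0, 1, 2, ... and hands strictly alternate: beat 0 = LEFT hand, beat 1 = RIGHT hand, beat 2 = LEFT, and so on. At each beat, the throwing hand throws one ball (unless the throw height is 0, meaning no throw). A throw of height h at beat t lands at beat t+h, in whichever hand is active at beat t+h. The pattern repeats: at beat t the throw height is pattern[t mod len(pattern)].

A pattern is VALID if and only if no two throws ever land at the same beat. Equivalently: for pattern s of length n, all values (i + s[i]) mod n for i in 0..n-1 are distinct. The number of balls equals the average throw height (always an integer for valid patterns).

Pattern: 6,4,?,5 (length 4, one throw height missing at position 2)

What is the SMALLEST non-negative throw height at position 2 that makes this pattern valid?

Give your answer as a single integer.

i=0: (0 + 6) mod 4 = 2
i=1: (1 + 4) mod 4 = 1
i=2: s[i]=? (unknown)
i=3: (3 + 5) mod 4 = 0
Known residues: [0, 1, 2]; need a permutation of 0..3, so missing residue r = 3
Need (2 + s) mod 4 = 3; smallest s = (3 - 2) mod 4 = 1

Answer: 1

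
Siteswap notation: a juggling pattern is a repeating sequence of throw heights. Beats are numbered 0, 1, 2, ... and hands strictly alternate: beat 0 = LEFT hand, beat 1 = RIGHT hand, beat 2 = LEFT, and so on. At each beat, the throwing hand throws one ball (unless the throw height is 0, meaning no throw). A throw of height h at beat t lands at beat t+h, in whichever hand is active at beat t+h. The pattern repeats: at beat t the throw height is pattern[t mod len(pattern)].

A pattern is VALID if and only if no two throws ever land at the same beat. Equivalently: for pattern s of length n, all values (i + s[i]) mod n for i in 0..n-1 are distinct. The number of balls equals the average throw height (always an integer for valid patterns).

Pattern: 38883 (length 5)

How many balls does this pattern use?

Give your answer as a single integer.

Pattern = [3, 8, 8, 8, 3], length n = 5
  position 0: throw height = 3, running sum = 3
  position 1: throw height = 8, running sum = 11
  position 2: throw height = 8, running sum = 19
  position 3: throw height = 8, running sum = 27
  position 4: throw height = 3, running sum = 30
Total sum = 30; balls = sum / n = 30 / 5 = 6

Answer: 6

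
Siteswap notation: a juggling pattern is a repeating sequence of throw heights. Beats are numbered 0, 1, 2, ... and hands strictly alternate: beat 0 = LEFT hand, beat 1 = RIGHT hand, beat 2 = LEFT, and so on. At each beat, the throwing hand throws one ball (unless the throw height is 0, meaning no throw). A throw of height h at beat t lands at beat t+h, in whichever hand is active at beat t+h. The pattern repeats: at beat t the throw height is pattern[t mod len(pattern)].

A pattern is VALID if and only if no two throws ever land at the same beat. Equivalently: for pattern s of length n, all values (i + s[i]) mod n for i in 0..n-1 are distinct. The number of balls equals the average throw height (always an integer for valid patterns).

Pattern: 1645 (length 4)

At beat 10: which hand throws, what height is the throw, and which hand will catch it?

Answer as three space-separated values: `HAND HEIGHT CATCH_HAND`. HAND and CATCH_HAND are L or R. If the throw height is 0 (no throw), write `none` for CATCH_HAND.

Answer: L 4 L

Derivation:
Beat 10: 10 mod 2 = 0, so hand = L
Throw height = pattern[10 mod 4] = pattern[2] = 4
Lands at beat 10+4=14, 14 mod 2 = 0, so catch hand = L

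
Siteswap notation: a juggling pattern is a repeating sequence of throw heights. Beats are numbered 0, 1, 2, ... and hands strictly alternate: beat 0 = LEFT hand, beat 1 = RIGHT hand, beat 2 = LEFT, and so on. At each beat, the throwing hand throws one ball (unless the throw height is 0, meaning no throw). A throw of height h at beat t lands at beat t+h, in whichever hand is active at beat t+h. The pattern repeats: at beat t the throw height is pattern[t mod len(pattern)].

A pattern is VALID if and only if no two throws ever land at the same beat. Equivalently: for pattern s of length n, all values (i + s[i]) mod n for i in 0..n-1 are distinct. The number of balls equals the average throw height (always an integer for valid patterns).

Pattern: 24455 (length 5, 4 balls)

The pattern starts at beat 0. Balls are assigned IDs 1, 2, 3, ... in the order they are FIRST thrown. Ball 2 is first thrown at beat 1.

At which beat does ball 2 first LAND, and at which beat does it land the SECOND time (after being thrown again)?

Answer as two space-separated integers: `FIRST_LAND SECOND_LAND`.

Beat 0 (L): throw ball1 h=2 -> lands@2:L; in-air after throw: [b1@2:L]
Beat 1 (R): throw ball2 h=4 -> lands@5:R; in-air after throw: [b1@2:L b2@5:R]
Beat 2 (L): throw ball1 h=4 -> lands@6:L; in-air after throw: [b2@5:R b1@6:L]
Beat 3 (R): throw ball3 h=5 -> lands@8:L; in-air after throw: [b2@5:R b1@6:L b3@8:L]
Beat 4 (L): throw ball4 h=5 -> lands@9:R; in-air after throw: [b2@5:R b1@6:L b3@8:L b4@9:R]
Beat 5 (R): throw ball2 h=2 -> lands@7:R; in-air after throw: [b1@6:L b2@7:R b3@8:L b4@9:R]
Beat 6 (L): throw ball1 h=4 -> lands@10:L; in-air after throw: [b2@7:R b3@8:L b4@9:R b1@10:L]
Beat 7 (R): throw ball2 h=4 -> lands@11:R; in-air after throw: [b3@8:L b4@9:R b1@10:L b2@11:R]
Ball 2: thrown@1 h=4 -> first land @5; rethrown@5 h=2 -> second land @7

Answer: 5 7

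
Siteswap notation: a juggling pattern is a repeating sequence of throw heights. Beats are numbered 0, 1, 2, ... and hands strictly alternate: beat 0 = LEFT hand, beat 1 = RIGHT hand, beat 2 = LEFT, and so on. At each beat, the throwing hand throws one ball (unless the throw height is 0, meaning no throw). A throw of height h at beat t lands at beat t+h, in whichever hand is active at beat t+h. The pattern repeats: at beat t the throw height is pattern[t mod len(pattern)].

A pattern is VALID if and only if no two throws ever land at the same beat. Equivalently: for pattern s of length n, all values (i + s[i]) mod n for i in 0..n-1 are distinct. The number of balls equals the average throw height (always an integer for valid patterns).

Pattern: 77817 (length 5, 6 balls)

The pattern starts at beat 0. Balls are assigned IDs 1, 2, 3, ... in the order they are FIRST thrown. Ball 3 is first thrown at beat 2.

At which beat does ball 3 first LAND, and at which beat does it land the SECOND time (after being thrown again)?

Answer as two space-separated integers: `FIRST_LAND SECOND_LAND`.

Beat 0 (L): throw ball1 h=7 -> lands@7:R; in-air after throw: [b1@7:R]
Beat 1 (R): throw ball2 h=7 -> lands@8:L; in-air after throw: [b1@7:R b2@8:L]
Beat 2 (L): throw ball3 h=8 -> lands@10:L; in-air after throw: [b1@7:R b2@8:L b3@10:L]
Beat 3 (R): throw ball4 h=1 -> lands@4:L; in-air after throw: [b4@4:L b1@7:R b2@8:L b3@10:L]
Beat 4 (L): throw ball4 h=7 -> lands@11:R; in-air after throw: [b1@7:R b2@8:L b3@10:L b4@11:R]
Beat 5 (R): throw ball5 h=7 -> lands@12:L; in-air after throw: [b1@7:R b2@8:L b3@10:L b4@11:R b5@12:L]
Beat 6 (L): throw ball6 h=7 -> lands@13:R; in-air after throw: [b1@7:R b2@8:L b3@10:L b4@11:R b5@12:L b6@13:R]
Beat 7 (R): throw ball1 h=8 -> lands@15:R; in-air after throw: [b2@8:L b3@10:L b4@11:R b5@12:L b6@13:R b1@15:R]
Beat 8 (L): throw ball2 h=1 -> lands@9:R; in-air after throw: [b2@9:R b3@10:L b4@11:R b5@12:L b6@13:R b1@15:R]
Beat 9 (R): throw ball2 h=7 -> lands@16:L; in-air after throw: [b3@10:L b4@11:R b5@12:L b6@13:R b1@15:R b2@16:L]
Beat 10 (L): throw ball3 h=7 -> lands@17:R; in-air after throw: [b4@11:R b5@12:L b6@13:R b1@15:R b2@16:L b3@17:R]
Beat 11 (R): throw ball4 h=7 -> lands@18:L; in-air after throw: [b5@12:L b6@13:R b1@15:R b2@16:L b3@17:R b4@18:L]
Beat 12 (L): throw ball5 h=8 -> lands@20:L; in-air after throw: [b6@13:R b1@15:R b2@16:L b3@17:R b4@18:L b5@20:L]
Beat 13 (R): throw ball6 h=1 -> lands@14:L; in-air after throw: [b6@14:L b1@15:R b2@16:L b3@17:R b4@18:L b5@20:L]
Beat 14 (L): throw ball6 h=7 -> lands@21:R; in-air after throw: [b1@15:R b2@16:L b3@17:R b4@18:L b5@20:L b6@21:R]
Beat 15 (R): throw ball1 h=7 -> lands@22:L; in-air after throw: [b2@16:L b3@17:R b4@18:L b5@20:L b6@21:R b1@22:L]
Ball 3: thrown@2 h=8 -> first land @10; rethrown@10 h=7 -> second land @17

Answer: 10 17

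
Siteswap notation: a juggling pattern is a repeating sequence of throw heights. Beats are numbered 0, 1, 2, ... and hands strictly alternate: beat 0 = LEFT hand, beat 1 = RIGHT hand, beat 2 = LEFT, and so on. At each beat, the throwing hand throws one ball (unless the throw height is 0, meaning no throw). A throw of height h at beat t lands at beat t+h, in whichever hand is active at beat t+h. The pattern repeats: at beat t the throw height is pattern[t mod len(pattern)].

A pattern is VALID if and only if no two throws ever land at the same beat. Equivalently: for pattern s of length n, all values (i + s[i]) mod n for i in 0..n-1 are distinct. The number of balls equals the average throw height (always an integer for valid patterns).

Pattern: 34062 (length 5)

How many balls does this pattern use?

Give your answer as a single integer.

Answer: 3

Derivation:
Pattern = [3, 4, 0, 6, 2], length n = 5
  position 0: throw height = 3, running sum = 3
  position 1: throw height = 4, running sum = 7
  position 2: throw height = 0, running sum = 7
  position 3: throw height = 6, running sum = 13
  position 4: throw height = 2, running sum = 15
Total sum = 15; balls = sum / n = 15 / 5 = 3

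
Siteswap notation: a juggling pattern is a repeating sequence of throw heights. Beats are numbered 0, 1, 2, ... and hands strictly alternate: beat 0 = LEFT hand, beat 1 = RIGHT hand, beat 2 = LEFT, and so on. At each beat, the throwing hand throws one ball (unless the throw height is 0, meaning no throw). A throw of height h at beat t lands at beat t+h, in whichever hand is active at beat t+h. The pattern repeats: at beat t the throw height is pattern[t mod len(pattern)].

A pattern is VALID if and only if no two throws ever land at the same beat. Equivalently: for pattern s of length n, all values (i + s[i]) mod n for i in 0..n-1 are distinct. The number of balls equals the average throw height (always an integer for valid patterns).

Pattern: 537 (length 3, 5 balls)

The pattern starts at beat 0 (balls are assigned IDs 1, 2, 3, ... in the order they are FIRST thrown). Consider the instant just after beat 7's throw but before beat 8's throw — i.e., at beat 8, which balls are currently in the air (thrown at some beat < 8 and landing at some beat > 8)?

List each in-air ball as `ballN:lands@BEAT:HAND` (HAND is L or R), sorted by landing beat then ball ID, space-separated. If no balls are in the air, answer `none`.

Beat 0 (L): throw ball1 h=5 -> lands@5:R; in-air after throw: [b1@5:R]
Beat 1 (R): throw ball2 h=3 -> lands@4:L; in-air after throw: [b2@4:L b1@5:R]
Beat 2 (L): throw ball3 h=7 -> lands@9:R; in-air after throw: [b2@4:L b1@5:R b3@9:R]
Beat 3 (R): throw ball4 h=5 -> lands@8:L; in-air after throw: [b2@4:L b1@5:R b4@8:L b3@9:R]
Beat 4 (L): throw ball2 h=3 -> lands@7:R; in-air after throw: [b1@5:R b2@7:R b4@8:L b3@9:R]
Beat 5 (R): throw ball1 h=7 -> lands@12:L; in-air after throw: [b2@7:R b4@8:L b3@9:R b1@12:L]
Beat 6 (L): throw ball5 h=5 -> lands@11:R; in-air after throw: [b2@7:R b4@8:L b3@9:R b5@11:R b1@12:L]
Beat 7 (R): throw ball2 h=3 -> lands@10:L; in-air after throw: [b4@8:L b3@9:R b2@10:L b5@11:R b1@12:L]
Beat 8 (L): throw ball4 h=7 -> lands@15:R; in-air after throw: [b3@9:R b2@10:L b5@11:R b1@12:L b4@15:R]

Answer: ball3:lands@9:R ball2:lands@10:L ball5:lands@11:R ball1:lands@12:L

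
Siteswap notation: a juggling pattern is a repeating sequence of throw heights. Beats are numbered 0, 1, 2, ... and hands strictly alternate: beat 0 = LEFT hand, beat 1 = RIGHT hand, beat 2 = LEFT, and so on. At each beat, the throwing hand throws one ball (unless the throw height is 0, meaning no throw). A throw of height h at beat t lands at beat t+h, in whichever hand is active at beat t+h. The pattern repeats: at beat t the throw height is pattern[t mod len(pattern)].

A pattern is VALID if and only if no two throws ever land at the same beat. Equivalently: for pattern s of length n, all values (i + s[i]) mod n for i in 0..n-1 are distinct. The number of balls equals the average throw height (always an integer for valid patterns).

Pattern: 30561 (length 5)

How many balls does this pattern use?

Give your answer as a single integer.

Pattern = [3, 0, 5, 6, 1], length n = 5
  position 0: throw height = 3, running sum = 3
  position 1: throw height = 0, running sum = 3
  position 2: throw height = 5, running sum = 8
  position 3: throw height = 6, running sum = 14
  position 4: throw height = 1, running sum = 15
Total sum = 15; balls = sum / n = 15 / 5 = 3

Answer: 3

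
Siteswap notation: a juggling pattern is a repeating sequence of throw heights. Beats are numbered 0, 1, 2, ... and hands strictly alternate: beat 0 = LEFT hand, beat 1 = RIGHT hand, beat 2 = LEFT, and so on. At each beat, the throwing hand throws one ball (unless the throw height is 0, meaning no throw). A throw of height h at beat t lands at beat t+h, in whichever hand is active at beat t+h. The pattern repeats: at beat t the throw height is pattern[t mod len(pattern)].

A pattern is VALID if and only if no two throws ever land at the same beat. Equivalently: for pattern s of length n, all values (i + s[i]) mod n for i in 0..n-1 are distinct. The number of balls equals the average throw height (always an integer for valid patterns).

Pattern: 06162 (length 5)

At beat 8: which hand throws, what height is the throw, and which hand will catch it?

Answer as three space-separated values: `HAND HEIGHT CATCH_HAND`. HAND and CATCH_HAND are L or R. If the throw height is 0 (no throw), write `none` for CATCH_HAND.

Beat 8: 8 mod 2 = 0, so hand = L
Throw height = pattern[8 mod 5] = pattern[3] = 6
Lands at beat 8+6=14, 14 mod 2 = 0, so catch hand = L

Answer: L 6 L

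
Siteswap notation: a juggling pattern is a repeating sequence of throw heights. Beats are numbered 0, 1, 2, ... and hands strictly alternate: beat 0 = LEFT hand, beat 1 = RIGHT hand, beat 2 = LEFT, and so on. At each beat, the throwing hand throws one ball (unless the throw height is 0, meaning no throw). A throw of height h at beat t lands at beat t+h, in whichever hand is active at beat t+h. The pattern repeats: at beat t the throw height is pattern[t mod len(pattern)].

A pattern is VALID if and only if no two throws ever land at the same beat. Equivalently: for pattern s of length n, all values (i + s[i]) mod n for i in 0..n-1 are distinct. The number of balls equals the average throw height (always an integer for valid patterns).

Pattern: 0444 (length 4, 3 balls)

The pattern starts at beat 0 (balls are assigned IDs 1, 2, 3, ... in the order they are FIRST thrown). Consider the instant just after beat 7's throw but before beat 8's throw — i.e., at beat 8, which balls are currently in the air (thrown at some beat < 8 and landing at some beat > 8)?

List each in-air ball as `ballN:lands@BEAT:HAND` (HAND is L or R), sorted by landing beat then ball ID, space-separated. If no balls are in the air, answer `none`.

Answer: ball1:lands@9:R ball2:lands@10:L ball3:lands@11:R

Derivation:
Beat 1 (R): throw ball1 h=4 -> lands@5:R; in-air after throw: [b1@5:R]
Beat 2 (L): throw ball2 h=4 -> lands@6:L; in-air after throw: [b1@5:R b2@6:L]
Beat 3 (R): throw ball3 h=4 -> lands@7:R; in-air after throw: [b1@5:R b2@6:L b3@7:R]
Beat 5 (R): throw ball1 h=4 -> lands@9:R; in-air after throw: [b2@6:L b3@7:R b1@9:R]
Beat 6 (L): throw ball2 h=4 -> lands@10:L; in-air after throw: [b3@7:R b1@9:R b2@10:L]
Beat 7 (R): throw ball3 h=4 -> lands@11:R; in-air after throw: [b1@9:R b2@10:L b3@11:R]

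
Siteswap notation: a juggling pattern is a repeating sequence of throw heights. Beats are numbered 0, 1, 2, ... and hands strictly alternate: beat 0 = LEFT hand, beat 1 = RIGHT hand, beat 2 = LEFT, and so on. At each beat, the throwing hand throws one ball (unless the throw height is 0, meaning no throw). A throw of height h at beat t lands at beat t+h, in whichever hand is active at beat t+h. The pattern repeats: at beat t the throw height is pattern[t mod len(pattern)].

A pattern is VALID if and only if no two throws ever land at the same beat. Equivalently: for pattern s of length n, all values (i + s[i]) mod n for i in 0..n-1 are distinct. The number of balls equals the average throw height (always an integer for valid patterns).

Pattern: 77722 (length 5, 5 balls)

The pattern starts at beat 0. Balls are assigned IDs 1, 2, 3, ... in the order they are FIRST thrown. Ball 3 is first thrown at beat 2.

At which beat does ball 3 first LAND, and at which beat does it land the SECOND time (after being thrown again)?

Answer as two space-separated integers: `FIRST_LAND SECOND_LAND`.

Beat 0 (L): throw ball1 h=7 -> lands@7:R; in-air after throw: [b1@7:R]
Beat 1 (R): throw ball2 h=7 -> lands@8:L; in-air after throw: [b1@7:R b2@8:L]
Beat 2 (L): throw ball3 h=7 -> lands@9:R; in-air after throw: [b1@7:R b2@8:L b3@9:R]
Beat 3 (R): throw ball4 h=2 -> lands@5:R; in-air after throw: [b4@5:R b1@7:R b2@8:L b3@9:R]
Beat 4 (L): throw ball5 h=2 -> lands@6:L; in-air after throw: [b4@5:R b5@6:L b1@7:R b2@8:L b3@9:R]
Beat 5 (R): throw ball4 h=7 -> lands@12:L; in-air after throw: [b5@6:L b1@7:R b2@8:L b3@9:R b4@12:L]
Beat 6 (L): throw ball5 h=7 -> lands@13:R; in-air after throw: [b1@7:R b2@8:L b3@9:R b4@12:L b5@13:R]
Beat 7 (R): throw ball1 h=7 -> lands@14:L; in-air after throw: [b2@8:L b3@9:R b4@12:L b5@13:R b1@14:L]
Beat 8 (L): throw ball2 h=2 -> lands@10:L; in-air after throw: [b3@9:R b2@10:L b4@12:L b5@13:R b1@14:L]
Beat 9 (R): throw ball3 h=2 -> lands@11:R; in-air after throw: [b2@10:L b3@11:R b4@12:L b5@13:R b1@14:L]
Beat 10 (L): throw ball2 h=7 -> lands@17:R; in-air after throw: [b3@11:R b4@12:L b5@13:R b1@14:L b2@17:R]
Beat 11 (R): throw ball3 h=7 -> lands@18:L; in-air after throw: [b4@12:L b5@13:R b1@14:L b2@17:R b3@18:L]
Ball 3: thrown@2 h=7 -> first land @9; rethrown@9 h=2 -> second land @11

Answer: 9 11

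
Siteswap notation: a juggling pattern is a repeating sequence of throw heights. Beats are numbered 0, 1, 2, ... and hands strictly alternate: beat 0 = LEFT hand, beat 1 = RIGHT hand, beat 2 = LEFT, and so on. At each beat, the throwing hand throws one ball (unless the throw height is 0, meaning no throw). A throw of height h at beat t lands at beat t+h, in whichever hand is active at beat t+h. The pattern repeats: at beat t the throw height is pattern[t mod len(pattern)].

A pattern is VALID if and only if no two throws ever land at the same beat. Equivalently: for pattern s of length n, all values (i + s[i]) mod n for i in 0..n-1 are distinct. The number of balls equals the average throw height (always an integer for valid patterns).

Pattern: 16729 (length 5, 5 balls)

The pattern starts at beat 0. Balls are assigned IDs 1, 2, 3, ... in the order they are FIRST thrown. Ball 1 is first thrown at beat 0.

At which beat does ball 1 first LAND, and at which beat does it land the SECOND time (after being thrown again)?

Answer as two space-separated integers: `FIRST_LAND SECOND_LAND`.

Answer: 1 7

Derivation:
Beat 0 (L): throw ball1 h=1 -> lands@1:R; in-air after throw: [b1@1:R]
Beat 1 (R): throw ball1 h=6 -> lands@7:R; in-air after throw: [b1@7:R]
Beat 2 (L): throw ball2 h=7 -> lands@9:R; in-air after throw: [b1@7:R b2@9:R]
Beat 3 (R): throw ball3 h=2 -> lands@5:R; in-air after throw: [b3@5:R b1@7:R b2@9:R]
Beat 4 (L): throw ball4 h=9 -> lands@13:R; in-air after throw: [b3@5:R b1@7:R b2@9:R b4@13:R]
Beat 5 (R): throw ball3 h=1 -> lands@6:L; in-air after throw: [b3@6:L b1@7:R b2@9:R b4@13:R]
Beat 6 (L): throw ball3 h=6 -> lands@12:L; in-air after throw: [b1@7:R b2@9:R b3@12:L b4@13:R]
Beat 7 (R): throw ball1 h=7 -> lands@14:L; in-air after throw: [b2@9:R b3@12:L b4@13:R b1@14:L]
Ball 1: thrown@0 h=1 -> first land @1; rethrown@1 h=6 -> second land @7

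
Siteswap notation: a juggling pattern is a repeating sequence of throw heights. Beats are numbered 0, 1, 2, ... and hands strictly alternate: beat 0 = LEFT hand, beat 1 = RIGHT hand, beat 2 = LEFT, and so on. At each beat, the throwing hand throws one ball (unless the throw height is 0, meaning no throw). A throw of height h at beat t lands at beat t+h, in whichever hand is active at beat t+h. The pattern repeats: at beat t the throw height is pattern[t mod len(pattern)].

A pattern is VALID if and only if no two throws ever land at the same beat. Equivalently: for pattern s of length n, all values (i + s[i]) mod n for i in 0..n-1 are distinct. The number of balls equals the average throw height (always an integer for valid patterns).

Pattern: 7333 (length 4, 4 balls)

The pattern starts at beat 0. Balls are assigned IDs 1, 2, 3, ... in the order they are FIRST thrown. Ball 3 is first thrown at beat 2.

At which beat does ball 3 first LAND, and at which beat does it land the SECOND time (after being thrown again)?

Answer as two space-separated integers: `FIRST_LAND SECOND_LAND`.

Beat 0 (L): throw ball1 h=7 -> lands@7:R; in-air after throw: [b1@7:R]
Beat 1 (R): throw ball2 h=3 -> lands@4:L; in-air after throw: [b2@4:L b1@7:R]
Beat 2 (L): throw ball3 h=3 -> lands@5:R; in-air after throw: [b2@4:L b3@5:R b1@7:R]
Beat 3 (R): throw ball4 h=3 -> lands@6:L; in-air after throw: [b2@4:L b3@5:R b4@6:L b1@7:R]
Beat 4 (L): throw ball2 h=7 -> lands@11:R; in-air after throw: [b3@5:R b4@6:L b1@7:R b2@11:R]
Beat 5 (R): throw ball3 h=3 -> lands@8:L; in-air after throw: [b4@6:L b1@7:R b3@8:L b2@11:R]
Beat 6 (L): throw ball4 h=3 -> lands@9:R; in-air after throw: [b1@7:R b3@8:L b4@9:R b2@11:R]
Beat 7 (R): throw ball1 h=3 -> lands@10:L; in-air after throw: [b3@8:L b4@9:R b1@10:L b2@11:R]
Beat 8 (L): throw ball3 h=7 -> lands@15:R; in-air after throw: [b4@9:R b1@10:L b2@11:R b3@15:R]
Ball 3: thrown@2 h=3 -> first land @5; rethrown@5 h=3 -> second land @8

Answer: 5 8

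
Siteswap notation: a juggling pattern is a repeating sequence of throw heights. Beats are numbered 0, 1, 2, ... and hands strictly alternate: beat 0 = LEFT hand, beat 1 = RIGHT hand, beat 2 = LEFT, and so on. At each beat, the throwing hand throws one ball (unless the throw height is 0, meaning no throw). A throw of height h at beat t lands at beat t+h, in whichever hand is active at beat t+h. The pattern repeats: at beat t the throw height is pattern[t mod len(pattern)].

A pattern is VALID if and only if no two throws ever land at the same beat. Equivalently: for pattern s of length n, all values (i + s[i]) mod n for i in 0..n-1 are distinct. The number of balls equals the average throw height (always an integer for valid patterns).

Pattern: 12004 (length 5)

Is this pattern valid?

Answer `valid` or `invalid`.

Answer: invalid

Derivation:
i=0: (i + s[i]) mod n = (0 + 1) mod 5 = 1
i=1: (i + s[i]) mod n = (1 + 2) mod 5 = 3
i=2: (i + s[i]) mod n = (2 + 0) mod 5 = 2
i=3: (i + s[i]) mod n = (3 + 0) mod 5 = 3
i=4: (i + s[i]) mod n = (4 + 4) mod 5 = 3
Residues: [1, 3, 2, 3, 3], distinct: False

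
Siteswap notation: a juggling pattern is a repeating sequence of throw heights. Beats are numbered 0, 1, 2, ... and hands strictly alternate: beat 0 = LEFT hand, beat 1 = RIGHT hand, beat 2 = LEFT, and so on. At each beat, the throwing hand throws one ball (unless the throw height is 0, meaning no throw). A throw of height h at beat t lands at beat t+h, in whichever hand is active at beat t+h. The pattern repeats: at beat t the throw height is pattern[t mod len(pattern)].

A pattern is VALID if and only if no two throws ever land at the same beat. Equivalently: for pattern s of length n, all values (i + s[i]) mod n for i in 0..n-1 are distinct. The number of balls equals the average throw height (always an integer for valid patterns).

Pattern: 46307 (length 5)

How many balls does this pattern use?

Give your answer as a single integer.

Answer: 4

Derivation:
Pattern = [4, 6, 3, 0, 7], length n = 5
  position 0: throw height = 4, running sum = 4
  position 1: throw height = 6, running sum = 10
  position 2: throw height = 3, running sum = 13
  position 3: throw height = 0, running sum = 13
  position 4: throw height = 7, running sum = 20
Total sum = 20; balls = sum / n = 20 / 5 = 4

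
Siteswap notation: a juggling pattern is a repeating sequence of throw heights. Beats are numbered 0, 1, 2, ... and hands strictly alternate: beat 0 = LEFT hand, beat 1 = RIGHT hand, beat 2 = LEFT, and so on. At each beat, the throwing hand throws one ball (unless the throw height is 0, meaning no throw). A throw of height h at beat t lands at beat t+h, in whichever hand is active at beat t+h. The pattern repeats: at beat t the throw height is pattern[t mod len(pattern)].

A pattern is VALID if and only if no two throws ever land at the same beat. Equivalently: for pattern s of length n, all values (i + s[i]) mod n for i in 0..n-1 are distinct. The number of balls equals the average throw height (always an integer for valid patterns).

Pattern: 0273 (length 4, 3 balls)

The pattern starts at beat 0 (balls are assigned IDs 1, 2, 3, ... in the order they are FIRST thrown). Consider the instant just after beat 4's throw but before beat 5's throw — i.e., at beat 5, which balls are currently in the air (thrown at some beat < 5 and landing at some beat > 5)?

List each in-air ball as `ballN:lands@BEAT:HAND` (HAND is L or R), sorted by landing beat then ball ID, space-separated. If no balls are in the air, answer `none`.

Beat 1 (R): throw ball1 h=2 -> lands@3:R; in-air after throw: [b1@3:R]
Beat 2 (L): throw ball2 h=7 -> lands@9:R; in-air after throw: [b1@3:R b2@9:R]
Beat 3 (R): throw ball1 h=3 -> lands@6:L; in-air after throw: [b1@6:L b2@9:R]
Beat 5 (R): throw ball3 h=2 -> lands@7:R; in-air after throw: [b1@6:L b3@7:R b2@9:R]

Answer: ball1:lands@6:L ball2:lands@9:R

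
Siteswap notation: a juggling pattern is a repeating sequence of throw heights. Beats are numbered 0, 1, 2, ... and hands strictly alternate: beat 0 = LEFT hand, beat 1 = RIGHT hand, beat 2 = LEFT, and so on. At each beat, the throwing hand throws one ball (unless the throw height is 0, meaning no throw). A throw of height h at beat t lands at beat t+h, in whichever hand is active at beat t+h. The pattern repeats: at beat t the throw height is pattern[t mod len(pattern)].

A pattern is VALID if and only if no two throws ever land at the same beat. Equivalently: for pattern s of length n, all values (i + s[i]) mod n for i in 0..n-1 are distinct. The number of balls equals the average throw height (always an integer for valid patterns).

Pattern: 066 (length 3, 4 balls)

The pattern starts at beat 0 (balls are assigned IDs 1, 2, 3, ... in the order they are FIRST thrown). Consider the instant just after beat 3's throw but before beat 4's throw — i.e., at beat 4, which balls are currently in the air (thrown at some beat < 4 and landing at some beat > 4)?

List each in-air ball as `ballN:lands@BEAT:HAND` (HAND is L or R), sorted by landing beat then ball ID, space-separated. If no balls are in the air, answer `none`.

Beat 1 (R): throw ball1 h=6 -> lands@7:R; in-air after throw: [b1@7:R]
Beat 2 (L): throw ball2 h=6 -> lands@8:L; in-air after throw: [b1@7:R b2@8:L]
Beat 4 (L): throw ball3 h=6 -> lands@10:L; in-air after throw: [b1@7:R b2@8:L b3@10:L]

Answer: ball1:lands@7:R ball2:lands@8:L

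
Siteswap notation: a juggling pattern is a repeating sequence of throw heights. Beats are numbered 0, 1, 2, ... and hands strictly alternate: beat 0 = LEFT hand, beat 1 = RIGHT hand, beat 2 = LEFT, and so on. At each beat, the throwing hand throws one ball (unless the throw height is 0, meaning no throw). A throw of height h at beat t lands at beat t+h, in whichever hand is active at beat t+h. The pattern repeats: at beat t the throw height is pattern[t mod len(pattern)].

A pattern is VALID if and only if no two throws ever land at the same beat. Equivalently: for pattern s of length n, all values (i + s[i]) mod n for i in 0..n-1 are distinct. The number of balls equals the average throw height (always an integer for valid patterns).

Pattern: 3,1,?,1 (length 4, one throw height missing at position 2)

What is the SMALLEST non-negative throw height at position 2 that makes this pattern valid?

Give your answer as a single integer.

Answer: 3

Derivation:
i=0: (0 + 3) mod 4 = 3
i=1: (1 + 1) mod 4 = 2
i=2: s[i]=? (unknown)
i=3: (3 + 1) mod 4 = 0
Known residues: [0, 2, 3]; need a permutation of 0..3, so missing residue r = 1
Need (2 + s) mod 4 = 1; smallest s = (1 - 2) mod 4 = 3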